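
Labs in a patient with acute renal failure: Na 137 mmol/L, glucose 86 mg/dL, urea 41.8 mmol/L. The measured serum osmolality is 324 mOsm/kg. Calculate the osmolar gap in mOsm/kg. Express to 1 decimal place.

Calculated osmolality = 2·Na + glucose/18 + urea
= 2·137 + 86/18 + 41.8
= 274 + 4.78 + 41.80
= 320.58 mOsm/kg ≈ 320.6 mOsm/kg
Osmolar gap = measured − calculated = 324 − 320.6 = 3.4 mOsm/kg

3.4 mOsm/kg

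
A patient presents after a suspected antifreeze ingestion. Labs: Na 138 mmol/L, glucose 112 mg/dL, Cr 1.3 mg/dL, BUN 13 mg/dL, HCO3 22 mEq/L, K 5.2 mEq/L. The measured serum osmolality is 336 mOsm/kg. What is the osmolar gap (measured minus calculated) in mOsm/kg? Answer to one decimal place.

49.1 mOsm/kg

Calculated osmolality = 2·Na + glucose/18 + BUN/2.8
= 2·138 + 112/18 + 13/2.8
= 276 + 6.22 + 4.64
= 286.86 mOsm/kg ≈ 286.9 mOsm/kg
Osmolar gap = measured − calculated = 336 − 286.9 = 49.1 mOsm/kg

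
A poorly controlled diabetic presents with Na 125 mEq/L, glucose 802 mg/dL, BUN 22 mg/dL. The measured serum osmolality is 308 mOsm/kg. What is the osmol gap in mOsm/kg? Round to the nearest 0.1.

Calculated osmolality = 2·Na + glucose/18 + BUN/2.8
= 2·125 + 802/18 + 22/2.8
= 250 + 44.56 + 7.86
= 302.42 mOsm/kg ≈ 302.4 mOsm/kg
Osmolar gap = measured − calculated = 308 − 302.4 = 5.6 mOsm/kg

5.6 mOsm/kg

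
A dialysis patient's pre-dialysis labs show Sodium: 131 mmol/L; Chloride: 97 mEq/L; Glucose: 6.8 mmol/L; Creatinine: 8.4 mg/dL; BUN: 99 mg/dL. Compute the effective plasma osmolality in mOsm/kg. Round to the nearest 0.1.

268.8 mOsm/kg

Effective osmolality excludes urea (freely permeant across cell membranes):
2·Na + glucose
= 2·131 + 6.8
= 262 + 6.8
= 268.8 mOsm/kg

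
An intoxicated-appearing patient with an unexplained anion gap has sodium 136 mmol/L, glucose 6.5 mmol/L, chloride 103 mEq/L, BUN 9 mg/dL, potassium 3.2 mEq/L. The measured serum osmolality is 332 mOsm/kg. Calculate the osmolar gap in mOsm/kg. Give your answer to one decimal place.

50.3 mOsm/kg

Calculated osmolality = 2·Na + glucose + BUN/2.8
= 2·136 + 6.5 + 9/2.8
= 272 + 6.50 + 3.21
= 281.71 mOsm/kg ≈ 281.7 mOsm/kg
Osmolar gap = measured − calculated = 332 − 281.7 = 50.3 mOsm/kg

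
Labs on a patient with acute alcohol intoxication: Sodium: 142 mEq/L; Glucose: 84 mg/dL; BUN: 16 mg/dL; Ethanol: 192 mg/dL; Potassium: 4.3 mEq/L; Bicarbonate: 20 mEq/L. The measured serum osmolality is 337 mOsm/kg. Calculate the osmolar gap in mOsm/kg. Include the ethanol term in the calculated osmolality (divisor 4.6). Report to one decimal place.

0.9 mOsm/kg

Calculated osmolality = 2·Na + glucose/18 + BUN/2.8 + ethanol/4.6
= 2·142 + 84/18 + 16/2.8 + 192/4.6
= 284 + 4.67 + 5.71 + 41.74
= 336.12 mOsm/kg ≈ 336.1 mOsm/kg
Osmolar gap = measured − calculated = 337 − 336.1 = 0.9 mOsm/kg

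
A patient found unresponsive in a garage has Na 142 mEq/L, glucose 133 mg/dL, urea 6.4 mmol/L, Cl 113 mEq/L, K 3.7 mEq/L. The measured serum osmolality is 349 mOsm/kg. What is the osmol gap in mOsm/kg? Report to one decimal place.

Calculated osmolality = 2·Na + glucose/18 + urea
= 2·142 + 133/18 + 6.4
= 284 + 7.39 + 6.40
= 297.79 mOsm/kg ≈ 297.8 mOsm/kg
Osmolar gap = measured − calculated = 349 − 297.8 = 51.2 mOsm/kg

51.2 mOsm/kg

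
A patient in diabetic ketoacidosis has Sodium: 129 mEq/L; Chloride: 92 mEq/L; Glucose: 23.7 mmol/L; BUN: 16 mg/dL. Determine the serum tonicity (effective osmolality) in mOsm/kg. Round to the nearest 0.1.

281.7 mOsm/kg

Effective osmolality excludes urea (freely permeant across cell membranes):
2·Na + glucose
= 2·129 + 23.7
= 258 + 23.7
= 281.7 mOsm/kg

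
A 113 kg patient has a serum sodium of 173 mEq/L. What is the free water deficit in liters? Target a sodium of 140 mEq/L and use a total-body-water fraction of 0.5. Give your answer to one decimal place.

TBW = 0.5 · 113 = 56.5 L
Free water deficit = TBW · (Na/140 − 1)
= 56.5 · (173/140 − 1)
= 56.5 · 0.2357
= 13.32 L

13.3 L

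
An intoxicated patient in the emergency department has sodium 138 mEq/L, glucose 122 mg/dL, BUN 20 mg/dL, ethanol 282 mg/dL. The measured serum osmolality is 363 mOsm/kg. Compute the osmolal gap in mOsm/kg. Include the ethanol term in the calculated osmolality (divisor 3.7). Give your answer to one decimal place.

Calculated osmolality = 2·Na + glucose/18 + BUN/2.8 + ethanol/3.7
= 2·138 + 122/18 + 20/2.8 + 282/3.7
= 276 + 6.78 + 7.14 + 76.22
= 366.14 mOsm/kg ≈ 366.1 mOsm/kg
Osmolar gap = measured − calculated = 363 − 366.1 = -3.1 mOsm/kg

-3.1 mOsm/kg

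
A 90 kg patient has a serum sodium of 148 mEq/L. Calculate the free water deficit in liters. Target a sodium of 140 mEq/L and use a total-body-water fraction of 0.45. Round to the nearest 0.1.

2.3 L

TBW = 0.45 · 90 = 40.5 L
Free water deficit = TBW · (Na/140 − 1)
= 40.5 · (148/140 − 1)
= 40.5 · 0.0571
= 2.31 L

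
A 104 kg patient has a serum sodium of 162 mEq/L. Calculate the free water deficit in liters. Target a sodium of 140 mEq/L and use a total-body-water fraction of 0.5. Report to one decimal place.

TBW = 0.5 · 104 = 52 L
Free water deficit = TBW · (Na/140 − 1)
= 52 · (162/140 − 1)
= 52 · 0.1571
= 8.17 L

8.2 L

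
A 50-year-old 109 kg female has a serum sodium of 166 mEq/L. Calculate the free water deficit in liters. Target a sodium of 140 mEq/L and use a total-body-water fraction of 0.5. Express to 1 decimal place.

10.1 L

TBW = 0.5 · 109 = 54.5 L
Free water deficit = TBW · (Na/140 − 1)
= 54.5 · (166/140 − 1)
= 54.5 · 0.1857
= 10.12 L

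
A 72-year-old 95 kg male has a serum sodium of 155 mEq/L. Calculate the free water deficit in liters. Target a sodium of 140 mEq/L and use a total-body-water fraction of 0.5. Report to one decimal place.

5.1 L

TBW = 0.5 · 95 = 47.5 L
Free water deficit = TBW · (Na/140 − 1)
= 47.5 · (155/140 − 1)
= 47.5 · 0.1071
= 5.09 L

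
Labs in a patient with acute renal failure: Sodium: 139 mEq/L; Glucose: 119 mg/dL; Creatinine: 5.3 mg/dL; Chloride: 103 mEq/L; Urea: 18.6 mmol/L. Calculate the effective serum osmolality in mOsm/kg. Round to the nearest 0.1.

284.6 mOsm/kg

Effective osmolality excludes urea (freely permeant across cell membranes):
2·Na + glucose/18
= 2·139 + 119/18
= 278 + 6.61
= 284.61 mOsm/kg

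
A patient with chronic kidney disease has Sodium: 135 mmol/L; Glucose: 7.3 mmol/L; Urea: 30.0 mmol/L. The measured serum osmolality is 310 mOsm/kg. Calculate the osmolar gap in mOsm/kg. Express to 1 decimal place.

2.7 mOsm/kg

Calculated osmolality = 2·Na + glucose + urea
= 2·135 + 7.3 + 30
= 270 + 7.30 + 30
= 307.3 mOsm/kg ≈ 307.3 mOsm/kg
Osmolar gap = measured − calculated = 310 − 307.3 = 2.7 mOsm/kg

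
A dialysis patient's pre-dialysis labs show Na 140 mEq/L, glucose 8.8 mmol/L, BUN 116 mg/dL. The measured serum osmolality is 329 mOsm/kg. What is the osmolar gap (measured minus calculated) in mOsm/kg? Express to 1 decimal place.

-1.2 mOsm/kg

Calculated osmolality = 2·Na + glucose + BUN/2.8
= 2·140 + 8.8 + 116/2.8
= 280 + 8.80 + 41.43
= 330.23 mOsm/kg ≈ 330.2 mOsm/kg
Osmolar gap = measured − calculated = 329 − 330.2 = -1.2 mOsm/kg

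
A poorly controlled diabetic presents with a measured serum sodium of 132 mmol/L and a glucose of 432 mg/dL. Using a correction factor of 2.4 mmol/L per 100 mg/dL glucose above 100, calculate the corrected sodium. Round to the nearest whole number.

140 mmol/L

Corrected Na = measured Na + 2.4 · (glucose − 100)/100
= 132 + 2.4 · (432 − 100)/100
= 132 + 8
= 140 mmol/L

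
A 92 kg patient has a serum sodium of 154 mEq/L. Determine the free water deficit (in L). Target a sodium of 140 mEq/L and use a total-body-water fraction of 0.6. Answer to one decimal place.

5.5 L

TBW = 0.6 · 92 = 55.2 L
Free water deficit = TBW · (Na/140 − 1)
= 55.2 · (154/140 − 1)
= 55.2 · 0.1
= 5.52 L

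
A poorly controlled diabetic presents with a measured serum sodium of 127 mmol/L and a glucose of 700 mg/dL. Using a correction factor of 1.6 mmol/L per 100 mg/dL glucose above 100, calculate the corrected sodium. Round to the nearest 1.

137 mmol/L

Corrected Na = measured Na + 1.6 · (glucose − 100)/100
= 127 + 1.6 · (700 − 100)/100
= 127 + 9.6
= 136.6 mmol/L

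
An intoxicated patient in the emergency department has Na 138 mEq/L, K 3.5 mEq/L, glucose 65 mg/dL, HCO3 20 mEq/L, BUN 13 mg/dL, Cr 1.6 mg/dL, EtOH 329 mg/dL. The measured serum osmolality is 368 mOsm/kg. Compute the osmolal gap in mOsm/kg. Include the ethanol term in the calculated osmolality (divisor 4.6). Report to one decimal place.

12.2 mOsm/kg

Calculated osmolality = 2·Na + glucose/18 + BUN/2.8 + ethanol/4.6
= 2·138 + 65/18 + 13/2.8 + 329/4.6
= 276 + 3.61 + 4.64 + 71.52
= 355.77 mOsm/kg ≈ 355.8 mOsm/kg
Osmolar gap = measured − calculated = 368 − 355.8 = 12.2 mOsm/kg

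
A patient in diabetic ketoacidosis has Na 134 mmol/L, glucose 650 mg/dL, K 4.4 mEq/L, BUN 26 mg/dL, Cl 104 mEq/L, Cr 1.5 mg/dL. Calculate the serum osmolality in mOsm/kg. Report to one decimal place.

313.4 mOsm/kg

Calculated osmolality = 2·Na + glucose/18 + BUN/2.8
= 2·134 + 650/18 + 26/2.8
= 268 + 36.11 + 9.29
= 313.4 mOsm/kg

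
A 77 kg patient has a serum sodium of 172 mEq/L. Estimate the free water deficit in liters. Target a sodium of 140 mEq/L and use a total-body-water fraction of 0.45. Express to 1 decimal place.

TBW = 0.45 · 77 = 34.65 L
Free water deficit = TBW · (Na/140 − 1)
= 34.65 · (172/140 − 1)
= 34.65 · 0.2286
= 7.92 L

7.9 L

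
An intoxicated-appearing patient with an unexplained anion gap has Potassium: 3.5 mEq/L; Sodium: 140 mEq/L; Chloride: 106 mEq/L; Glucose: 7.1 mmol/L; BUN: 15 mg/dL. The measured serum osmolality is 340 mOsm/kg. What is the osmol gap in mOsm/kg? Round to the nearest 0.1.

47.5 mOsm/kg

Calculated osmolality = 2·Na + glucose + BUN/2.8
= 2·140 + 7.1 + 15/2.8
= 280 + 7.10 + 5.36
= 292.46 mOsm/kg ≈ 292.5 mOsm/kg
Osmolar gap = measured − calculated = 340 − 292.5 = 47.5 mOsm/kg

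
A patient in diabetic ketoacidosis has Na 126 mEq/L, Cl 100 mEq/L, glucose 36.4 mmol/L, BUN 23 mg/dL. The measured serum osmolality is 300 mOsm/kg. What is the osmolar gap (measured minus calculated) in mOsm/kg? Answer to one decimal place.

3.4 mOsm/kg

Calculated osmolality = 2·Na + glucose + BUN/2.8
= 2·126 + 36.4 + 23/2.8
= 252 + 36.40 + 8.21
= 296.61 mOsm/kg ≈ 296.6 mOsm/kg
Osmolar gap = measured − calculated = 300 − 296.6 = 3.4 mOsm/kg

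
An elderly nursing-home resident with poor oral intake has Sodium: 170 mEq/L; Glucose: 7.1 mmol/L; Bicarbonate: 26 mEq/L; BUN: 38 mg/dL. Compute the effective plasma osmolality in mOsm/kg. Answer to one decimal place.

347.1 mOsm/kg

Effective osmolality excludes urea (freely permeant across cell membranes):
2·Na + glucose
= 2·170 + 7.1
= 340 + 7.1
= 347.1 mOsm/kg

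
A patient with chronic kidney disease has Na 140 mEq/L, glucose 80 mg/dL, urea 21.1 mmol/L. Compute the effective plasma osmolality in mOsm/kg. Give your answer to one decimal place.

Effective osmolality excludes urea (freely permeant across cell membranes):
2·Na + glucose/18
= 2·140 + 80/18
= 280 + 4.44
= 284.44 mOsm/kg

284.4 mOsm/kg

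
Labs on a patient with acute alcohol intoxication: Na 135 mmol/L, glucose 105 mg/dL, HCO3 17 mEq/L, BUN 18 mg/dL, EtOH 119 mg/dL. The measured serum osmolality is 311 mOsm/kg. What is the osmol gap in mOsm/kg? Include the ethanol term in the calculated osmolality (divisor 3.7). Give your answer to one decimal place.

-3.4 mOsm/kg

Calculated osmolality = 2·Na + glucose/18 + BUN/2.8 + ethanol/3.7
= 2·135 + 105/18 + 18/2.8 + 119/3.7
= 270 + 5.83 + 6.43 + 32.16
= 314.42 mOsm/kg ≈ 314.4 mOsm/kg
Osmolar gap = measured − calculated = 311 − 314.4 = -3.4 mOsm/kg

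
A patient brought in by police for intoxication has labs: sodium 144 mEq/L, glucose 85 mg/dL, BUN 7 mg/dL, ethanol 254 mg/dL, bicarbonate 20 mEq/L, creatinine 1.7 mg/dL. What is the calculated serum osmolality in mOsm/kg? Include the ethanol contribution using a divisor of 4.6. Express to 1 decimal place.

Calculated osmolality = 2·Na + glucose/18 + BUN/2.8 + ethanol/4.6
= 2·144 + 85/18 + 7/2.8 + 254/4.6
= 288 + 4.72 + 2.50 + 55.22
= 350.44 mOsm/kg

350.4 mOsm/kg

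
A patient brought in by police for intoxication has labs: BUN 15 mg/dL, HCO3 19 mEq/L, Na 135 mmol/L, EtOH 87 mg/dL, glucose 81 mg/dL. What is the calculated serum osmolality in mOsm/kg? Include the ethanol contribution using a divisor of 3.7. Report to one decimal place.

Calculated osmolality = 2·Na + glucose/18 + BUN/2.8 + ethanol/3.7
= 2·135 + 81/18 + 15/2.8 + 87/3.7
= 270 + 4.50 + 5.36 + 23.51
= 303.37 mOsm/kg

303.4 mOsm/kg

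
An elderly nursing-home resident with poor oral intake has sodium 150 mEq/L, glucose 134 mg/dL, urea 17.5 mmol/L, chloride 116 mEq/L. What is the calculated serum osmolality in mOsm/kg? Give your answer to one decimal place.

324.9 mOsm/kg

Calculated osmolality = 2·Na + glucose/18 + urea
= 2·150 + 134/18 + 17.5
= 300 + 7.44 + 17.50
= 324.94 mOsm/kg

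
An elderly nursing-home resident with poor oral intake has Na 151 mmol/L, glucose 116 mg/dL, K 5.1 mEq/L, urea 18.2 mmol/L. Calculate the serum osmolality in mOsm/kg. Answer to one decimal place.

326.6 mOsm/kg

Calculated osmolality = 2·Na + glucose/18 + urea
= 2·151 + 116/18 + 18.2
= 302 + 6.44 + 18.20
= 326.64 mOsm/kg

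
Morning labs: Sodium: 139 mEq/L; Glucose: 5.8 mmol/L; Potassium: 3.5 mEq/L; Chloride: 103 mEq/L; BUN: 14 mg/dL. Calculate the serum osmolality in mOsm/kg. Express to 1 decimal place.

288.8 mOsm/kg

Calculated osmolality = 2·Na + glucose + BUN/2.8
= 2·139 + 5.8 + 14/2.8
= 278 + 5.80 + 5
= 288.8 mOsm/kg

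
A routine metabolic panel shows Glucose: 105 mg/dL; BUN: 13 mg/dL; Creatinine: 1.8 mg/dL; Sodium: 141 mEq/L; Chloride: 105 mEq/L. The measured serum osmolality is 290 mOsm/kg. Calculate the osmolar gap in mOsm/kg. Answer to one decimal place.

Calculated osmolality = 2·Na + glucose/18 + BUN/2.8
= 2·141 + 105/18 + 13/2.8
= 282 + 5.83 + 4.64
= 292.47 mOsm/kg ≈ 292.5 mOsm/kg
Osmolar gap = measured − calculated = 290 − 292.5 = -2.5 mOsm/kg

-2.5 mOsm/kg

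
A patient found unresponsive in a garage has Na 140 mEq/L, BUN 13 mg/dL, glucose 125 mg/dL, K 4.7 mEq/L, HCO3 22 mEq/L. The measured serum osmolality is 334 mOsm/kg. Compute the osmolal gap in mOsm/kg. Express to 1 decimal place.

Calculated osmolality = 2·Na + glucose/18 + BUN/2.8
= 2·140 + 125/18 + 13/2.8
= 280 + 6.94 + 4.64
= 291.58 mOsm/kg ≈ 291.6 mOsm/kg
Osmolar gap = measured − calculated = 334 − 291.6 = 42.4 mOsm/kg

42.4 mOsm/kg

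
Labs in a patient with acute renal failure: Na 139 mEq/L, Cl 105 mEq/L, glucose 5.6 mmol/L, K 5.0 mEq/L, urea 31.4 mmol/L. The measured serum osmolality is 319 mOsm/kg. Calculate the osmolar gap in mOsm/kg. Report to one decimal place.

Calculated osmolality = 2·Na + glucose + urea
= 2·139 + 5.6 + 31.4
= 278 + 5.60 + 31.40
= 315 mOsm/kg ≈ 315.0 mOsm/kg
Osmolar gap = measured − calculated = 319 − 315.0 = 4.0 mOsm/kg

4.0 mOsm/kg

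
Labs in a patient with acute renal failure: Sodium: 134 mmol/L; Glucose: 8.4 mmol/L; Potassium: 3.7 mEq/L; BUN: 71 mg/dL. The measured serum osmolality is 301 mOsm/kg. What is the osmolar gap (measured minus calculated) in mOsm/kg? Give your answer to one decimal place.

Calculated osmolality = 2·Na + glucose + BUN/2.8
= 2·134 + 8.4 + 71/2.8
= 268 + 8.40 + 25.36
= 301.76 mOsm/kg ≈ 301.8 mOsm/kg
Osmolar gap = measured − calculated = 301 − 301.8 = -0.8 mOsm/kg

-0.8 mOsm/kg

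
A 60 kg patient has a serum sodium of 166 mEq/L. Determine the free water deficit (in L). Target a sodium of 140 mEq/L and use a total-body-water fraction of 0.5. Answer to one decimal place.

TBW = 0.5 · 60 = 30 L
Free water deficit = TBW · (Na/140 − 1)
= 30 · (166/140 − 1)
= 30 · 0.1857
= 5.57 L

5.6 L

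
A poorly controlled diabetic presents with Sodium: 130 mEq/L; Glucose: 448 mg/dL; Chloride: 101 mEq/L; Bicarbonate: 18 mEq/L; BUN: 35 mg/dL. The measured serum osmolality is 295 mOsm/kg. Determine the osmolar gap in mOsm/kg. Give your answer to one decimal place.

Calculated osmolality = 2·Na + glucose/18 + BUN/2.8
= 2·130 + 448/18 + 35/2.8
= 260 + 24.89 + 12.50
= 297.39 mOsm/kg ≈ 297.4 mOsm/kg
Osmolar gap = measured − calculated = 295 − 297.4 = -2.4 mOsm/kg

-2.4 mOsm/kg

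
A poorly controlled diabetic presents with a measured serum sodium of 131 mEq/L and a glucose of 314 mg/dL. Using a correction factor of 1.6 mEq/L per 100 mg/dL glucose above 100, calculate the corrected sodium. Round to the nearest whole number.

134 mEq/L

Corrected Na = measured Na + 1.6 · (glucose − 100)/100
= 131 + 1.6 · (314 − 100)/100
= 131 + 3.4
= 134.4 mEq/L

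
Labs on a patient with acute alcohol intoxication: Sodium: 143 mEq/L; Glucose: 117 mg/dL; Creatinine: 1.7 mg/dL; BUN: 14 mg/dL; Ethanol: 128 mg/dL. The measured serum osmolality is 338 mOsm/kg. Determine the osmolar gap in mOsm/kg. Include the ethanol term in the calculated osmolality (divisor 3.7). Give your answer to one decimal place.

Calculated osmolality = 2·Na + glucose/18 + BUN/2.8 + ethanol/3.7
= 2·143 + 117/18 + 14/2.8 + 128/3.7
= 286 + 6.50 + 5 + 34.59
= 332.09 mOsm/kg ≈ 332.1 mOsm/kg
Osmolar gap = measured − calculated = 338 − 332.1 = 5.9 mOsm/kg

5.9 mOsm/kg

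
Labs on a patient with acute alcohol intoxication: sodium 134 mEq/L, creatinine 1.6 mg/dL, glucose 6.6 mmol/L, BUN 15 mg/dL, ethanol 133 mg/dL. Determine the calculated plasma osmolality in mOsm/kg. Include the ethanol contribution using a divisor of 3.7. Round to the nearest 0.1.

315.9 mOsm/kg

Calculated osmolality = 2·Na + glucose + BUN/2.8 + ethanol/3.7
= 2·134 + 6.6 + 15/2.8 + 133/3.7
= 268 + 6.60 + 5.36 + 35.95
= 315.91 mOsm/kg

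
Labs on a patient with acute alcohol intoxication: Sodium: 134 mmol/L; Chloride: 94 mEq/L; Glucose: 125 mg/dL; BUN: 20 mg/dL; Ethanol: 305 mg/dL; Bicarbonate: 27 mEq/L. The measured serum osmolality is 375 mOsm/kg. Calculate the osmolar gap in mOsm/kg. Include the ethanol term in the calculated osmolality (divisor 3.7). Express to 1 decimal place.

Calculated osmolality = 2·Na + glucose/18 + BUN/2.8 + ethanol/3.7
= 2·134 + 125/18 + 20/2.8 + 305/3.7
= 268 + 6.94 + 7.14 + 82.43
= 364.51 mOsm/kg ≈ 364.5 mOsm/kg
Osmolar gap = measured − calculated = 375 − 364.5 = 10.5 mOsm/kg

10.5 mOsm/kg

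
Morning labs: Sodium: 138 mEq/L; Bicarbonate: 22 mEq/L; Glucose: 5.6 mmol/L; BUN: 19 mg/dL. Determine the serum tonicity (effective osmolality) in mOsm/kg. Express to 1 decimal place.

Effective osmolality excludes urea (freely permeant across cell membranes):
2·Na + glucose
= 2·138 + 5.6
= 276 + 5.6
= 281.6 mOsm/kg

281.6 mOsm/kg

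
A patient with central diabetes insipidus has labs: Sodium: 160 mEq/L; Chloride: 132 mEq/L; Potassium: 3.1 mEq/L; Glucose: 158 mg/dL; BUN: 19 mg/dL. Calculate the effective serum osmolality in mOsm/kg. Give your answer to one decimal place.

328.8 mOsm/kg

Effective osmolality excludes urea (freely permeant across cell membranes):
2·Na + glucose/18
= 2·160 + 158/18
= 320 + 8.78
= 328.78 mOsm/kg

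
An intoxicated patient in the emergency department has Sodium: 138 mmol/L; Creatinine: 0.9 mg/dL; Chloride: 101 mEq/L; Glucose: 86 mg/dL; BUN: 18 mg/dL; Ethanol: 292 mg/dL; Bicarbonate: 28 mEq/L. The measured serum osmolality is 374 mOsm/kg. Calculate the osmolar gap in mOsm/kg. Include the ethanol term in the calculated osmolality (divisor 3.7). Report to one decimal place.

7.9 mOsm/kg

Calculated osmolality = 2·Na + glucose/18 + BUN/2.8 + ethanol/3.7
= 2·138 + 86/18 + 18/2.8 + 292/3.7
= 276 + 4.78 + 6.43 + 78.92
= 366.13 mOsm/kg ≈ 366.1 mOsm/kg
Osmolar gap = measured − calculated = 374 − 366.1 = 7.9 mOsm/kg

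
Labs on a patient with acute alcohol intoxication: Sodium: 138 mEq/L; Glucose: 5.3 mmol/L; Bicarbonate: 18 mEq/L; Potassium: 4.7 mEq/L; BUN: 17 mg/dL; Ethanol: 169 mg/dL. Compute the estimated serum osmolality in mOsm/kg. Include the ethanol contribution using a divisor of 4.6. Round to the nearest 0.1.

Calculated osmolality = 2·Na + glucose + BUN/2.8 + ethanol/4.6
= 2·138 + 5.3 + 17/2.8 + 169/4.6
= 276 + 5.30 + 6.07 + 36.74
= 324.11 mOsm/kg

324.1 mOsm/kg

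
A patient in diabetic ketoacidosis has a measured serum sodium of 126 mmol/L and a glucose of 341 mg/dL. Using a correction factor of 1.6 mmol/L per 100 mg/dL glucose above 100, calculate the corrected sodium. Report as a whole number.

Corrected Na = measured Na + 1.6 · (glucose − 100)/100
= 126 + 1.6 · (341 − 100)/100
= 126 + 3.9
= 129.9 mmol/L

130 mmol/L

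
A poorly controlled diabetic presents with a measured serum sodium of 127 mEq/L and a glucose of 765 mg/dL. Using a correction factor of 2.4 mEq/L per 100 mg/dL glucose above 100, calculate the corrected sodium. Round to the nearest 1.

143 mEq/L

Corrected Na = measured Na + 2.4 · (glucose − 100)/100
= 127 + 2.4 · (765 − 100)/100
= 127 + 16
= 143 mEq/L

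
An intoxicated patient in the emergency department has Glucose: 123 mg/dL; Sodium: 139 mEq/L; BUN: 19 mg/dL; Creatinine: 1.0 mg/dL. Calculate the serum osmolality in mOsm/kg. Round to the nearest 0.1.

Calculated osmolality = 2·Na + glucose/18 + BUN/2.8
= 2·139 + 123/18 + 19/2.8
= 278 + 6.83 + 6.79
= 291.62 mOsm/kg

291.6 mOsm/kg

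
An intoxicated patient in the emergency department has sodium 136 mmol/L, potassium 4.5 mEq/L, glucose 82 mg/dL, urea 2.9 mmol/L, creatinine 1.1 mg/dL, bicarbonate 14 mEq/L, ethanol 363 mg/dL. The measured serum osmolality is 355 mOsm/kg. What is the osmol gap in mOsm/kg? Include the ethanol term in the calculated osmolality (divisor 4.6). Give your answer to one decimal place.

Calculated osmolality = 2·Na + glucose/18 + urea + ethanol/4.6
= 2·136 + 82/18 + 2.9 + 363/4.6
= 272 + 4.56 + 2.90 + 78.91
= 358.37 mOsm/kg ≈ 358.4 mOsm/kg
Osmolar gap = measured − calculated = 355 − 358.4 = -3.4 mOsm/kg

-3.4 mOsm/kg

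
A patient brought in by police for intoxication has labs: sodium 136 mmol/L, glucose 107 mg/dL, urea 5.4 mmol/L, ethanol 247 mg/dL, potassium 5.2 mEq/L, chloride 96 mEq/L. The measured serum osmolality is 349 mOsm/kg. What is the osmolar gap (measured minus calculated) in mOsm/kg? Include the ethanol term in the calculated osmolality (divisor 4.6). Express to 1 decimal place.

Calculated osmolality = 2·Na + glucose/18 + urea + ethanol/4.6
= 2·136 + 107/18 + 5.4 + 247/4.6
= 272 + 5.94 + 5.40 + 53.70
= 337.04 mOsm/kg ≈ 337.0 mOsm/kg
Osmolar gap = measured − calculated = 349 − 337.0 = 12.0 mOsm/kg

12.0 mOsm/kg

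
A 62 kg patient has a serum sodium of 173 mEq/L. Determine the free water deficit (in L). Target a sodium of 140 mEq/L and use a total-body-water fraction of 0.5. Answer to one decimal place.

7.3 L

TBW = 0.5 · 62 = 31 L
Free water deficit = TBW · (Na/140 − 1)
= 31 · (173/140 − 1)
= 31 · 0.2357
= 7.31 L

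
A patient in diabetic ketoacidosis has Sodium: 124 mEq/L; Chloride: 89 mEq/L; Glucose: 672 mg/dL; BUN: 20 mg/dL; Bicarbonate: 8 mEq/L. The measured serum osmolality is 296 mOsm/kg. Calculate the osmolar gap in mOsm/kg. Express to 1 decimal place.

Calculated osmolality = 2·Na + glucose/18 + BUN/2.8
= 2·124 + 672/18 + 20/2.8
= 248 + 37.33 + 7.14
= 292.47 mOsm/kg ≈ 292.5 mOsm/kg
Osmolar gap = measured − calculated = 296 − 292.5 = 3.5 mOsm/kg

3.5 mOsm/kg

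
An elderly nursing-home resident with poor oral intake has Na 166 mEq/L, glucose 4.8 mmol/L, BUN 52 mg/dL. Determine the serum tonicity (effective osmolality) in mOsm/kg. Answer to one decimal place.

336.8 mOsm/kg

Effective osmolality excludes urea (freely permeant across cell membranes):
2·Na + glucose
= 2·166 + 4.8
= 332 + 4.8
= 336.8 mOsm/kg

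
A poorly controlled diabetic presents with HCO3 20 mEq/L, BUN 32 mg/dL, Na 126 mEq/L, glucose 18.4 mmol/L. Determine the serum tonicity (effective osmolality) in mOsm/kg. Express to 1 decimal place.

270.4 mOsm/kg

Effective osmolality excludes urea (freely permeant across cell membranes):
2·Na + glucose
= 2·126 + 18.4
= 252 + 18.4
= 270.4 mOsm/kg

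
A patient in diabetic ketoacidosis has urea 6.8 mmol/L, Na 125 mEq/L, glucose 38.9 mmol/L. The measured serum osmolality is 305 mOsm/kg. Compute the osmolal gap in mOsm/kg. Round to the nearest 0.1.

Calculated osmolality = 2·Na + glucose + urea
= 2·125 + 38.9 + 6.8
= 250 + 38.90 + 6.80
= 295.7 mOsm/kg ≈ 295.7 mOsm/kg
Osmolar gap = measured − calculated = 305 − 295.7 = 9.3 mOsm/kg

9.3 mOsm/kg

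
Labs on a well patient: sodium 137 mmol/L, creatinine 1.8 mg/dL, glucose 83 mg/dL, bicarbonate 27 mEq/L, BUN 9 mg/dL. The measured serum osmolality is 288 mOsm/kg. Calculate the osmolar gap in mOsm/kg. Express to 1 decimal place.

6.2 mOsm/kg

Calculated osmolality = 2·Na + glucose/18 + BUN/2.8
= 2·137 + 83/18 + 9/2.8
= 274 + 4.61 + 3.21
= 281.82 mOsm/kg ≈ 281.8 mOsm/kg
Osmolar gap = measured − calculated = 288 − 281.8 = 6.2 mOsm/kg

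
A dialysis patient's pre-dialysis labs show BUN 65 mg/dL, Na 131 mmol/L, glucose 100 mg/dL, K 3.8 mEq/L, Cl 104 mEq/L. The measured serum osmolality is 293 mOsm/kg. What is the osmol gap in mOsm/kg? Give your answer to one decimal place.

2.2 mOsm/kg

Calculated osmolality = 2·Na + glucose/18 + BUN/2.8
= 2·131 + 100/18 + 65/2.8
= 262 + 5.56 + 23.21
= 290.77 mOsm/kg ≈ 290.8 mOsm/kg
Osmolar gap = measured − calculated = 293 − 290.8 = 2.2 mOsm/kg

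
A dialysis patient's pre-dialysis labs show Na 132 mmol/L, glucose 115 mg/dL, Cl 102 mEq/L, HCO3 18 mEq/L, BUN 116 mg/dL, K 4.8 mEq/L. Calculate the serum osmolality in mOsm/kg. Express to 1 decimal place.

311.8 mOsm/kg

Calculated osmolality = 2·Na + glucose/18 + BUN/2.8
= 2·132 + 115/18 + 116/2.8
= 264 + 6.39 + 41.43
= 311.82 mOsm/kg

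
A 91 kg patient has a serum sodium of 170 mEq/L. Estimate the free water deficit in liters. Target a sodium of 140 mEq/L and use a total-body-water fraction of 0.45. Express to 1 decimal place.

TBW = 0.45 · 91 = 40.95 L
Free water deficit = TBW · (Na/140 − 1)
= 40.95 · (170/140 − 1)
= 40.95 · 0.2143
= 8.78 L

8.8 L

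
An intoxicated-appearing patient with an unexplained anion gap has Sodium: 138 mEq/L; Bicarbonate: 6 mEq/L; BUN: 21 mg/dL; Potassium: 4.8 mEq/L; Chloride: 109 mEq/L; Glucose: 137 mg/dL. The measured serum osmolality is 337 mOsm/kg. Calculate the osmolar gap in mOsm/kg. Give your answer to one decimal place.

Calculated osmolality = 2·Na + glucose/18 + BUN/2.8
= 2·138 + 137/18 + 21/2.8
= 276 + 7.61 + 7.50
= 291.11 mOsm/kg ≈ 291.1 mOsm/kg
Osmolar gap = measured − calculated = 337 − 291.1 = 45.9 mOsm/kg

45.9 mOsm/kg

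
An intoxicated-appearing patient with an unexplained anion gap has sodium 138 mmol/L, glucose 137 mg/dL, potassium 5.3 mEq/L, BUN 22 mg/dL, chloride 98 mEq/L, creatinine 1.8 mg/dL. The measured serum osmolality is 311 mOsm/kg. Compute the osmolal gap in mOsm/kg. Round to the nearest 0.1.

Calculated osmolality = 2·Na + glucose/18 + BUN/2.8
= 2·138 + 137/18 + 22/2.8
= 276 + 7.61 + 7.86
= 291.47 mOsm/kg ≈ 291.5 mOsm/kg
Osmolar gap = measured − calculated = 311 − 291.5 = 19.5 mOsm/kg

19.5 mOsm/kg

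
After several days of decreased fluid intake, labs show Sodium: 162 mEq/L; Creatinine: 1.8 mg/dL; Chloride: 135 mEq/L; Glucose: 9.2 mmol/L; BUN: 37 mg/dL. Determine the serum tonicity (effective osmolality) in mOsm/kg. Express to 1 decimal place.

Effective osmolality excludes urea (freely permeant across cell membranes):
2·Na + glucose
= 2·162 + 9.2
= 324 + 9.2
= 333.2 mOsm/kg

333.2 mOsm/kg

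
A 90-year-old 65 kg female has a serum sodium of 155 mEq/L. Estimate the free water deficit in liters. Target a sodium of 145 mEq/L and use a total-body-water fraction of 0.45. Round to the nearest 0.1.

2.0 L

TBW = 0.45 · 65 = 29.25 L
Free water deficit = TBW · (Na/145 − 1)
= 29.25 · (155/145 − 1)
= 29.25 · 0.069
= 2.02 L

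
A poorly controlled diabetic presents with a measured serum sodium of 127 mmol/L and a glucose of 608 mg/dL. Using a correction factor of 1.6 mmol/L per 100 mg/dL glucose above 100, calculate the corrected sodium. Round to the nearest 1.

Corrected Na = measured Na + 1.6 · (glucose − 100)/100
= 127 + 1.6 · (608 − 100)/100
= 127 + 8.1
= 135.1 mmol/L

135 mmol/L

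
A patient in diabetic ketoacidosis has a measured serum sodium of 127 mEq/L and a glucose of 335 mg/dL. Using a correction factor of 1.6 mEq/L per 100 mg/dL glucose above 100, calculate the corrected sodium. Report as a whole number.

Corrected Na = measured Na + 1.6 · (glucose − 100)/100
= 127 + 1.6 · (335 − 100)/100
= 127 + 3.8
= 130.8 mEq/L

131 mEq/L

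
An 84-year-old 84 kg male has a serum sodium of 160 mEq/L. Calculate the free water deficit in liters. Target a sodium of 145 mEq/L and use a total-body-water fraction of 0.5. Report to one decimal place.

4.3 L

TBW = 0.5 · 84 = 42 L
Free water deficit = TBW · (Na/145 − 1)
= 42 · (160/145 − 1)
= 42 · 0.1034
= 4.34 L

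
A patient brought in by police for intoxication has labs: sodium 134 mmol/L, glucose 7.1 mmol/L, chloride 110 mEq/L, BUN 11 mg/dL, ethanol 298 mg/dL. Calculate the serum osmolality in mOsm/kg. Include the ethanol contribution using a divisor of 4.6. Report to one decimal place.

343.8 mOsm/kg

Calculated osmolality = 2·Na + glucose + BUN/2.8 + ethanol/4.6
= 2·134 + 7.1 + 11/2.8 + 298/4.6
= 268 + 7.10 + 3.93 + 64.78
= 343.81 mOsm/kg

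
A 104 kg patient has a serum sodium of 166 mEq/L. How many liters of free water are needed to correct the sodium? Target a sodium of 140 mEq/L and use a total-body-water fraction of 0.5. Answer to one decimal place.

TBW = 0.5 · 104 = 52 L
Free water deficit = TBW · (Na/140 − 1)
= 52 · (166/140 − 1)
= 52 · 0.1857
= 9.66 L

9.7 L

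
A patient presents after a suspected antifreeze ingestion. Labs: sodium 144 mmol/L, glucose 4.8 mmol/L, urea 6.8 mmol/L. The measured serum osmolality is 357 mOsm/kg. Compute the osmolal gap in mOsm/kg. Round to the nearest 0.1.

57.4 mOsm/kg

Calculated osmolality = 2·Na + glucose + urea
= 2·144 + 4.8 + 6.8
= 288 + 4.80 + 6.80
= 299.6 mOsm/kg ≈ 299.6 mOsm/kg
Osmolar gap = measured − calculated = 357 − 299.6 = 57.4 mOsm/kg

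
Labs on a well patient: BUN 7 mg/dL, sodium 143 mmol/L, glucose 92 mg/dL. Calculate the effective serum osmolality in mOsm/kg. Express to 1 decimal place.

291.1 mOsm/kg

Effective osmolality excludes urea (freely permeant across cell membranes):
2·Na + glucose/18
= 2·143 + 92/18
= 286 + 5.11
= 291.11 mOsm/kg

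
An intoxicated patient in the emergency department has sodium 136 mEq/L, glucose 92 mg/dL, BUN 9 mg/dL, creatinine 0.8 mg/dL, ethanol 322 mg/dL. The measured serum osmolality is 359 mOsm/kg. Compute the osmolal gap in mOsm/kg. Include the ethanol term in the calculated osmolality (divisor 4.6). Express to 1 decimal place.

Calculated osmolality = 2·Na + glucose/18 + BUN/2.8 + ethanol/4.6
= 2·136 + 92/18 + 9/2.8 + 322/4.6
= 272 + 5.11 + 3.21 + 70
= 350.32 mOsm/kg ≈ 350.3 mOsm/kg
Osmolar gap = measured − calculated = 359 − 350.3 = 8.7 mOsm/kg

8.7 mOsm/kg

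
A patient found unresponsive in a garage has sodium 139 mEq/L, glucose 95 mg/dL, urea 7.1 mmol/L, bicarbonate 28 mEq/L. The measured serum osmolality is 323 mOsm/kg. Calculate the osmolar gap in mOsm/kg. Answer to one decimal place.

Calculated osmolality = 2·Na + glucose/18 + urea
= 2·139 + 95/18 + 7.1
= 278 + 5.28 + 7.10
= 290.38 mOsm/kg ≈ 290.4 mOsm/kg
Osmolar gap = measured − calculated = 323 − 290.4 = 32.6 mOsm/kg

32.6 mOsm/kg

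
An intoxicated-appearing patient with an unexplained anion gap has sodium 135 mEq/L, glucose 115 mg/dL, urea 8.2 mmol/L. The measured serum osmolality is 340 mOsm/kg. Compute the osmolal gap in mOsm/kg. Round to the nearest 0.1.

55.4 mOsm/kg

Calculated osmolality = 2·Na + glucose/18 + urea
= 2·135 + 115/18 + 8.2
= 270 + 6.39 + 8.20
= 284.59 mOsm/kg ≈ 284.6 mOsm/kg
Osmolar gap = measured − calculated = 340 − 284.6 = 55.4 mOsm/kg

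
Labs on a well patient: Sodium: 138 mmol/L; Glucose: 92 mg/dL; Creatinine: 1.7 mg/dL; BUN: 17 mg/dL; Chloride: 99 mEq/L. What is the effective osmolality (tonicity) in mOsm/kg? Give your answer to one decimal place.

Effective osmolality excludes urea (freely permeant across cell membranes):
2·Na + glucose/18
= 2·138 + 92/18
= 276 + 5.11
= 281.11 mOsm/kg

281.1 mOsm/kg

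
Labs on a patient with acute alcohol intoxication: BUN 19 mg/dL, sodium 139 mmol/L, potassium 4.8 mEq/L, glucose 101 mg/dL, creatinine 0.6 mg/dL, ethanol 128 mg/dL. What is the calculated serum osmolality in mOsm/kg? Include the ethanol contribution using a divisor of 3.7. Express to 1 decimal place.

Calculated osmolality = 2·Na + glucose/18 + BUN/2.8 + ethanol/3.7
= 2·139 + 101/18 + 19/2.8 + 128/3.7
= 278 + 5.61 + 6.79 + 34.59
= 324.99 mOsm/kg

325.0 mOsm/kg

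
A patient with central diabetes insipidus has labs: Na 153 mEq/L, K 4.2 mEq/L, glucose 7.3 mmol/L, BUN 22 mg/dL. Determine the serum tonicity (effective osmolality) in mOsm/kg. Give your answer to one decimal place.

Effective osmolality excludes urea (freely permeant across cell membranes):
2·Na + glucose
= 2·153 + 7.3
= 306 + 7.3
= 313.3 mOsm/kg

313.3 mOsm/kg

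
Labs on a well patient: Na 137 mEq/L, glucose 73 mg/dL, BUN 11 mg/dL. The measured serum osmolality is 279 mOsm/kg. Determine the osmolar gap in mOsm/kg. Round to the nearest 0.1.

-3.0 mOsm/kg

Calculated osmolality = 2·Na + glucose/18 + BUN/2.8
= 2·137 + 73/18 + 11/2.8
= 274 + 4.06 + 3.93
= 281.99 mOsm/kg ≈ 282.0 mOsm/kg
Osmolar gap = measured − calculated = 279 − 282.0 = -3.0 mOsm/kg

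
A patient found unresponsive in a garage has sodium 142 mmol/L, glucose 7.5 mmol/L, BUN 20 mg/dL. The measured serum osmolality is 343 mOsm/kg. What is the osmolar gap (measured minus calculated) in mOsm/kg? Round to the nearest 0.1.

44.4 mOsm/kg

Calculated osmolality = 2·Na + glucose + BUN/2.8
= 2·142 + 7.5 + 20/2.8
= 284 + 7.50 + 7.14
= 298.64 mOsm/kg ≈ 298.6 mOsm/kg
Osmolar gap = measured − calculated = 343 − 298.6 = 44.4 mOsm/kg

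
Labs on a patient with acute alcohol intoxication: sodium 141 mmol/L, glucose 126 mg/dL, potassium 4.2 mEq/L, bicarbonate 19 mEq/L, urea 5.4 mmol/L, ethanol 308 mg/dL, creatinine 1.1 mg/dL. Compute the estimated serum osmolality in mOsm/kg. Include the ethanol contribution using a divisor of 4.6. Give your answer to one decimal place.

361.4 mOsm/kg

Calculated osmolality = 2·Na + glucose/18 + urea + ethanol/4.6
= 2·141 + 126/18 + 5.4 + 308/4.6
= 282 + 7 + 5.40 + 66.96
= 361.36 mOsm/kg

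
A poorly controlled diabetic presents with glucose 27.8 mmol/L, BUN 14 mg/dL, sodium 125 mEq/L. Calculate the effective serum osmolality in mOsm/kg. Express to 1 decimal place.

Effective osmolality excludes urea (freely permeant across cell membranes):
2·Na + glucose
= 2·125 + 27.8
= 250 + 27.8
= 277.8 mOsm/kg

277.8 mOsm/kg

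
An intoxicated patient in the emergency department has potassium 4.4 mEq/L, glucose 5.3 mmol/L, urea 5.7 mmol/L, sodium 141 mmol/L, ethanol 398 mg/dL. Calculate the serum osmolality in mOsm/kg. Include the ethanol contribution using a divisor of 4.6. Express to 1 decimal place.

379.5 mOsm/kg

Calculated osmolality = 2·Na + glucose + urea + ethanol/4.6
= 2·141 + 5.3 + 5.7 + 398/4.6
= 282 + 5.30 + 5.70 + 86.52
= 379.52 mOsm/kg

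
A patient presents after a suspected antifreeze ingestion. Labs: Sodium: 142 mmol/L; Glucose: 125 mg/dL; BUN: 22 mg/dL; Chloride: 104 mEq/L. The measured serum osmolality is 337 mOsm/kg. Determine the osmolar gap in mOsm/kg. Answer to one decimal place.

38.2 mOsm/kg

Calculated osmolality = 2·Na + glucose/18 + BUN/2.8
= 2·142 + 125/18 + 22/2.8
= 284 + 6.94 + 7.86
= 298.8 mOsm/kg ≈ 298.8 mOsm/kg
Osmolar gap = measured − calculated = 337 − 298.8 = 38.2 mOsm/kg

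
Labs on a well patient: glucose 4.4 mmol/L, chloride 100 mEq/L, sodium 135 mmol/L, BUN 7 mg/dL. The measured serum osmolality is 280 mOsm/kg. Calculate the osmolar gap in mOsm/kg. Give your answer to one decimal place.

Calculated osmolality = 2·Na + glucose + BUN/2.8
= 2·135 + 4.4 + 7/2.8
= 270 + 4.40 + 2.50
= 276.9 mOsm/kg ≈ 276.9 mOsm/kg
Osmolar gap = measured − calculated = 280 − 276.9 = 3.1 mOsm/kg

3.1 mOsm/kg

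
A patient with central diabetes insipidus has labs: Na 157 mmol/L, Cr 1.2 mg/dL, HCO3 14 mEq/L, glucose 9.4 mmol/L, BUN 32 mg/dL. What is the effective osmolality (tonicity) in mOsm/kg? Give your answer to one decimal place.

Effective osmolality excludes urea (freely permeant across cell membranes):
2·Na + glucose
= 2·157 + 9.4
= 314 + 9.4
= 323.4 mOsm/kg

323.4 mOsm/kg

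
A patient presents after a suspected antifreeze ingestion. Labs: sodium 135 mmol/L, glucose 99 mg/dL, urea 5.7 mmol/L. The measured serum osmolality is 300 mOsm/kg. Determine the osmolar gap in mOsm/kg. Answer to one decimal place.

Calculated osmolality = 2·Na + glucose/18 + urea
= 2·135 + 99/18 + 5.7
= 270 + 5.50 + 5.70
= 281.2 mOsm/kg ≈ 281.2 mOsm/kg
Osmolar gap = measured − calculated = 300 − 281.2 = 18.8 mOsm/kg

18.8 mOsm/kg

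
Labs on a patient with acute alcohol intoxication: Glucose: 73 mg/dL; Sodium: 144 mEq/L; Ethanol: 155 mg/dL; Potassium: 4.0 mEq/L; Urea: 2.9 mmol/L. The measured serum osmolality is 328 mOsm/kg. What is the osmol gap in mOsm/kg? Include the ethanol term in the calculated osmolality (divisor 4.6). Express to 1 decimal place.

Calculated osmolality = 2·Na + glucose/18 + urea + ethanol/4.6
= 2·144 + 73/18 + 2.9 + 155/4.6
= 288 + 4.06 + 2.90 + 33.70
= 328.66 mOsm/kg ≈ 328.7 mOsm/kg
Osmolar gap = measured − calculated = 328 − 328.7 = -0.7 mOsm/kg

-0.7 mOsm/kg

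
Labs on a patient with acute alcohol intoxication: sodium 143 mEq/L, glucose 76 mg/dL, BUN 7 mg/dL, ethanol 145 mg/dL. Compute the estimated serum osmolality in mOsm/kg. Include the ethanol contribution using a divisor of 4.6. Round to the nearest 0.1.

324.2 mOsm/kg

Calculated osmolality = 2·Na + glucose/18 + BUN/2.8 + ethanol/4.6
= 2·143 + 76/18 + 7/2.8 + 145/4.6
= 286 + 4.22 + 2.50 + 31.52
= 324.24 mOsm/kg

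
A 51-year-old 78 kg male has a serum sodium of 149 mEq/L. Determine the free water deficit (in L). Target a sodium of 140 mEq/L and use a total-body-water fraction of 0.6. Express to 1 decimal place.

TBW = 0.6 · 78 = 46.8 L
Free water deficit = TBW · (Na/140 − 1)
= 46.8 · (149/140 − 1)
= 46.8 · 0.0643
= 3.01 L

3.0 L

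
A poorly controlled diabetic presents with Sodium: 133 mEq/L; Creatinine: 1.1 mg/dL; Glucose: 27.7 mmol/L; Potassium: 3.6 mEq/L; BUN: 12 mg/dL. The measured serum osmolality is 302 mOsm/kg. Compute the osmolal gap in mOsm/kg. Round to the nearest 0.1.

4.0 mOsm/kg

Calculated osmolality = 2·Na + glucose + BUN/2.8
= 2·133 + 27.7 + 12/2.8
= 266 + 27.70 + 4.29
= 297.99 mOsm/kg ≈ 298.0 mOsm/kg
Osmolar gap = measured − calculated = 302 − 298.0 = 4.0 mOsm/kg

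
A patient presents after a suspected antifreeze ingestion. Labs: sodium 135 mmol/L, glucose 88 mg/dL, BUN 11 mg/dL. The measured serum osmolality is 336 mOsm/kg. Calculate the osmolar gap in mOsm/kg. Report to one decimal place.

Calculated osmolality = 2·Na + glucose/18 + BUN/2.8
= 2·135 + 88/18 + 11/2.8
= 270 + 4.89 + 3.93
= 278.82 mOsm/kg ≈ 278.8 mOsm/kg
Osmolar gap = measured − calculated = 336 − 278.8 = 57.2 mOsm/kg

57.2 mOsm/kg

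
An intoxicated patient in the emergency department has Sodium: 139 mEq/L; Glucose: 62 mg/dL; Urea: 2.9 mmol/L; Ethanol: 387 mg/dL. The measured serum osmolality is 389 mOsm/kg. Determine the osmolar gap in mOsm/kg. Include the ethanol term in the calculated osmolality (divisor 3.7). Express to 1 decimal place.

0.1 mOsm/kg

Calculated osmolality = 2·Na + glucose/18 + urea + ethanol/3.7
= 2·139 + 62/18 + 2.9 + 387/3.7
= 278 + 3.44 + 2.90 + 104.59
= 388.93 mOsm/kg ≈ 388.9 mOsm/kg
Osmolar gap = measured − calculated = 389 − 388.9 = 0.1 mOsm/kg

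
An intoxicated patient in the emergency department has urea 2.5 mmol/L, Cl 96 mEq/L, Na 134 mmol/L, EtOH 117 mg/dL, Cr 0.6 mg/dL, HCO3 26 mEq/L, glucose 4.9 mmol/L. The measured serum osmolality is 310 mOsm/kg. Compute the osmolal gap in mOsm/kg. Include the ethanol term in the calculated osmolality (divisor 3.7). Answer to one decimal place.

3.0 mOsm/kg

Calculated osmolality = 2·Na + glucose + urea + ethanol/3.7
= 2·134 + 4.9 + 2.5 + 117/3.7
= 268 + 4.90 + 2.50 + 31.62
= 307.02 mOsm/kg ≈ 307.0 mOsm/kg
Osmolar gap = measured − calculated = 310 − 307.0 = 3.0 mOsm/kg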